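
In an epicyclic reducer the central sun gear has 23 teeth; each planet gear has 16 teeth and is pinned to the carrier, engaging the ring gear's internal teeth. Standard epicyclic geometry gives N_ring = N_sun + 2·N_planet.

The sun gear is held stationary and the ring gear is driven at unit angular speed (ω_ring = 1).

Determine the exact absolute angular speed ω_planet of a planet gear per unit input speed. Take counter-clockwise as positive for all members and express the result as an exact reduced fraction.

N_ring = 23 + 2·16 = 55
23(ω_s−ω_c) = −55(ω_r−ω_c),  ω_s=0, ω_r=1
23(0−ω_c) = −55(1−ω_c)  ⇒  78ω_c = 55  ⇒  ω_c = 55/78
sun–planet: 23·(0−55/78) = −16·(ω_p−ω_c)  ⇒  ω_p−ω_c = −(23/16)·(-55/78) = 1265/1248
ω_p = 55/78 + 1265/1248 = 55/32

55/32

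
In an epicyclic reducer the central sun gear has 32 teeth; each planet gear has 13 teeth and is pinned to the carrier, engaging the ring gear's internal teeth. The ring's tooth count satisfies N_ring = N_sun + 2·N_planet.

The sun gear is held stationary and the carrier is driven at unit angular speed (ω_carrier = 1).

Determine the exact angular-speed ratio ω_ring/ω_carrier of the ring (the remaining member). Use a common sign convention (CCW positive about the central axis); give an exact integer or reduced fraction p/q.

45/29

N_ring = 32 + 2·13 = 58
32(ω_s−ω_c) = −58(ω_r−ω_c),  ω_s=0, ω_c=1
ω_r = 1 − (32/58)(0−1) = 45/29
ω_r/ω_c = 45/29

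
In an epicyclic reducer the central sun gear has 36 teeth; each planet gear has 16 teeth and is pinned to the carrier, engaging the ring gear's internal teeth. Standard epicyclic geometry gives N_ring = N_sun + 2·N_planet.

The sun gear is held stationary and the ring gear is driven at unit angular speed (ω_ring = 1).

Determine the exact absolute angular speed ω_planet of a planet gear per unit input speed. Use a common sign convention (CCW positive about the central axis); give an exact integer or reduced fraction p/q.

17/8

N_ring = 36 + 2·16 = 68
36(ω_s−ω_c) = −68(ω_r−ω_c),  ω_s=0, ω_r=1
36(0−ω_c) = −68(1−ω_c)  ⇒  104ω_c = 68  ⇒  ω_c = 17/26
sun–planet: 36·(0−17/26) = −16·(ω_p−ω_c)  ⇒  ω_p−ω_c = −(36/16)·(-17/26) = 153/104
ω_p = 17/26 + 153/104 = 17/8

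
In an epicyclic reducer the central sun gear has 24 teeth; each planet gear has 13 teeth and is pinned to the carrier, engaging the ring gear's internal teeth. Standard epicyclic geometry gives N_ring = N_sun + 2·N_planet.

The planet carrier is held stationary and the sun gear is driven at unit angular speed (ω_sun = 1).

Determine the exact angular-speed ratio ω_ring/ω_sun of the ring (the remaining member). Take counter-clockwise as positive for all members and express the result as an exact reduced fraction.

-12/25

N_ring = 24 + 2·13 = 50
24(ω_s−ω_c) = −50(ω_r−ω_c),  ω_c=0, ω_s=1
ω_r = 0 − (24/50)(1−0) = -12/25
ω_r/ω_s = -12/25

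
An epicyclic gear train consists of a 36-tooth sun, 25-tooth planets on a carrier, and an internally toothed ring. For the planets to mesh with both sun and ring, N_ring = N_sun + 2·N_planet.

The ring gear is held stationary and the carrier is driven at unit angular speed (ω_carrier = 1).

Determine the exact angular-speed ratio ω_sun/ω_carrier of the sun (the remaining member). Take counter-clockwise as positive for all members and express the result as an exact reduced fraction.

61/18

N_ring = 36 + 2·25 = 86
36(ω_s−ω_c) = −86(ω_r−ω_c),  ω_r=0, ω_c=1
ω_s = 1 − (86/36)(0−1) = 61/18
ω_s/ω_c = 61/18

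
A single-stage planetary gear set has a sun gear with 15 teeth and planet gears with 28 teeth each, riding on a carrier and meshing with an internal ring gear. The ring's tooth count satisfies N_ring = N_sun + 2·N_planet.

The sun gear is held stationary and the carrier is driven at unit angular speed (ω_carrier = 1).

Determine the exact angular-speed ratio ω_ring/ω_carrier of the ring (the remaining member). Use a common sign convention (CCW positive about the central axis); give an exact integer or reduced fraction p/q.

N_ring = 15 + 2·28 = 71
15(ω_s−ω_c) = −71(ω_r−ω_c),  ω_s=0, ω_c=1
ω_r = 1 − (15/71)(0−1) = 86/71
ω_r/ω_c = 86/71

86/71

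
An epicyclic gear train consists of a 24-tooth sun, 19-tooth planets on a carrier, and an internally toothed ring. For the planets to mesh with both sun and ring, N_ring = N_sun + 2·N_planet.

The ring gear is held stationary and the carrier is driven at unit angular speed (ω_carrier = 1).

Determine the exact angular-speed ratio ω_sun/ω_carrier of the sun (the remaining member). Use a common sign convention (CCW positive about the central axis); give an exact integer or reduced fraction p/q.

43/12

N_ring = 24 + 2·19 = 62
24(ω_s−ω_c) = −62(ω_r−ω_c),  ω_r=0, ω_c=1
ω_s = 1 − (62/24)(0−1) = 43/12
ω_s/ω_c = 43/12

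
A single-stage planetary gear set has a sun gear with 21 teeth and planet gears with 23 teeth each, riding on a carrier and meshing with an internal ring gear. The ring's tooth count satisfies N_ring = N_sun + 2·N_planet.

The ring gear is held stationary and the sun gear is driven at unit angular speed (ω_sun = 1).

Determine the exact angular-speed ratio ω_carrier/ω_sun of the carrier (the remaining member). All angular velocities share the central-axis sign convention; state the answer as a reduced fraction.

21/88

N_ring = 21 + 2·23 = 67
21(ω_s−ω_c) = −67(ω_r−ω_c),  ω_r=0, ω_s=1
21(1−ω_c) = −67(0−ω_c)  ⇒  88ω_c = 21  ⇒  ω_c = 21/88
ω_c/ω_s = 21/88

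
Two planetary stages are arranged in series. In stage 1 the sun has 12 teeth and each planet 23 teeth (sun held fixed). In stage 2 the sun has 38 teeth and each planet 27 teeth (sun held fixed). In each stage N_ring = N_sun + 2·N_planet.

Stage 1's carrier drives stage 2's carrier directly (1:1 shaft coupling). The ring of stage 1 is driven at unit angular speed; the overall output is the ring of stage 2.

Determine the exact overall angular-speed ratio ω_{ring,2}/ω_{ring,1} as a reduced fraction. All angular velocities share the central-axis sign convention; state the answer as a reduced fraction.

377/322

Stage 1: N_ring = 12 + 2·23 = 58
Stage 1: 12(ω_s−ω_c) = −58(ω_r−ω_c),  ω_s=0, ω_r=1
Stage 1: 12(0−ω_c) = −58(1−ω_c)  ⇒  70ω_c = 58  ⇒  ω_c = 29/35
  ⇒ ω_c¹/ω_r¹ = 29/35
Stage 2: N_ring = 38 + 2·27 = 92
Stage 2: 38(ω_s−ω_c) = −92(ω_r−ω_c),  ω_s=0, ω_c=1
Stage 2: ω_r = 1 − (38/92)(0−1) = 65/46
  ⇒ ω_r²/ω_c² = 65/46
Coupling ω_c² = ω_c¹ ⇒ overall = 29/35 × 65/46 = 377/322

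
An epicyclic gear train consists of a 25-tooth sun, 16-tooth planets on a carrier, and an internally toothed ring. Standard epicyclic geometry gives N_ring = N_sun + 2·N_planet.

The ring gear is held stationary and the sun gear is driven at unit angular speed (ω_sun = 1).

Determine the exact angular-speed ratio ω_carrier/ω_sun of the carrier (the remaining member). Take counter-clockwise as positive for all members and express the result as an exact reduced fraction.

N_ring = 25 + 2·16 = 57
25(ω_s−ω_c) = −57(ω_r−ω_c),  ω_r=0, ω_s=1
25(1−ω_c) = −57(0−ω_c)  ⇒  82ω_c = 25  ⇒  ω_c = 25/82
ω_c/ω_s = 25/82

25/82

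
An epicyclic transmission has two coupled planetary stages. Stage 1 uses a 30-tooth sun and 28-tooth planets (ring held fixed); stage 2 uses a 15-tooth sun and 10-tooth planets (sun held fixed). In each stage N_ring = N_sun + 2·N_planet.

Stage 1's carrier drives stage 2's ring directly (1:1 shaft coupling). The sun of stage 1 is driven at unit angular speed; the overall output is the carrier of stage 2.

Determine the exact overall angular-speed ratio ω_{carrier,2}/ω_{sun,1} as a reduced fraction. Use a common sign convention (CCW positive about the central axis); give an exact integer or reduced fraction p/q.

21/116

Stage 1: N_ring = 30 + 2·28 = 86
Stage 1: 30(ω_s−ω_c) = −86(ω_r−ω_c),  ω_r=0, ω_s=1
Stage 1: 30(1−ω_c) = −86(0−ω_c)  ⇒  116ω_c = 30  ⇒  ω_c = 15/58
  ⇒ ω_c¹/ω_s¹ = 15/58
Stage 2: N_ring = 15 + 2·10 = 35
Stage 2: 15(ω_s−ω_c) = −35(ω_r−ω_c),  ω_s=0, ω_r=1
Stage 2: 15(0−ω_c) = −35(1−ω_c)  ⇒  50ω_c = 35  ⇒  ω_c = 7/10
  ⇒ ω_c²/ω_r² = 7/10
Coupling ω_r² = ω_c¹ ⇒ overall = 15/58 × 7/10 = 21/116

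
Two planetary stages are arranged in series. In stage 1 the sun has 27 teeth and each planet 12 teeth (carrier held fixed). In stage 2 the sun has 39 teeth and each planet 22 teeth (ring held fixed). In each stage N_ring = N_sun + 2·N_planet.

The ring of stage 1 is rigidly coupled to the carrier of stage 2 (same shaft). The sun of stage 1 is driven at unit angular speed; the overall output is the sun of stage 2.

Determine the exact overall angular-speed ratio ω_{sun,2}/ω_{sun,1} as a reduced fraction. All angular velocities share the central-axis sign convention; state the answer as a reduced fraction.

Stage 1: N_ring = 27 + 2·12 = 51
Stage 1: 27(ω_s−ω_c) = −51(ω_r−ω_c),  ω_c=0, ω_s=1
Stage 1: ω_r = 0 − (27/51)(1−0) = -9/17
  ⇒ ω_r¹/ω_s¹ = -9/17
Stage 2: N_ring = 39 + 2·22 = 83
Stage 2: 39(ω_s−ω_c) = −83(ω_r−ω_c),  ω_r=0, ω_c=1
Stage 2: ω_s = 1 − (83/39)(0−1) = 122/39
  ⇒ ω_s²/ω_c² = 122/39
Coupling ω_c² = ω_r¹ ⇒ overall = -9/17 × 122/39 = -366/221

-366/221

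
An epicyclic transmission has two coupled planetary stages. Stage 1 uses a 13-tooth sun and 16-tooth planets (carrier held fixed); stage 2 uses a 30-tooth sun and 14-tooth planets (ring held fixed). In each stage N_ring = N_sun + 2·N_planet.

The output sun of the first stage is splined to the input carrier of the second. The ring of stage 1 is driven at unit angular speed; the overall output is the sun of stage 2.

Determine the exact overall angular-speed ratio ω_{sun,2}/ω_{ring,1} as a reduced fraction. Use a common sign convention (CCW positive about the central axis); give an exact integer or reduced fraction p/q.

-132/13

Stage 1: N_ring = 13 + 2·16 = 45
Stage 1: 13(ω_s−ω_c) = −45(ω_r−ω_c),  ω_c=0, ω_r=1
Stage 1: ω_s = 0 − (45/13)(1−0) = -45/13
  ⇒ ω_s¹/ω_r¹ = -45/13
Stage 2: N_ring = 30 + 2·14 = 58
Stage 2: 30(ω_s−ω_c) = −58(ω_r−ω_c),  ω_r=0, ω_c=1
Stage 2: ω_s = 1 − (58/30)(0−1) = 44/15
  ⇒ ω_s²/ω_c² = 44/15
Coupling ω_c² = ω_s¹ ⇒ overall = -45/13 × 44/15 = -132/13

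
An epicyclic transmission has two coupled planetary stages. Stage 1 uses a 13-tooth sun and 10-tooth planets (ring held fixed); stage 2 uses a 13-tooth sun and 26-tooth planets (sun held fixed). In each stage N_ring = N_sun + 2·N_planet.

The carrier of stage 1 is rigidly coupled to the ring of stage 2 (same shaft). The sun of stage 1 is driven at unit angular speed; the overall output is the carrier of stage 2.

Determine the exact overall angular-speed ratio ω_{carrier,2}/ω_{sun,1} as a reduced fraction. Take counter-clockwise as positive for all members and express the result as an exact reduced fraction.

65/276

Stage 1: N_ring = 13 + 2·10 = 33
Stage 1: 13(ω_s−ω_c) = −33(ω_r−ω_c),  ω_r=0, ω_s=1
Stage 1: 13(1−ω_c) = −33(0−ω_c)  ⇒  46ω_c = 13  ⇒  ω_c = 13/46
  ⇒ ω_c¹/ω_s¹ = 13/46
Stage 2: N_ring = 13 + 2·26 = 65
Stage 2: 13(ω_s−ω_c) = −65(ω_r−ω_c),  ω_s=0, ω_r=1
Stage 2: 13(0−ω_c) = −65(1−ω_c)  ⇒  78ω_c = 65  ⇒  ω_c = 5/6
  ⇒ ω_c²/ω_r² = 5/6
Coupling ω_r² = ω_c¹ ⇒ overall = 13/46 × 5/6 = 65/276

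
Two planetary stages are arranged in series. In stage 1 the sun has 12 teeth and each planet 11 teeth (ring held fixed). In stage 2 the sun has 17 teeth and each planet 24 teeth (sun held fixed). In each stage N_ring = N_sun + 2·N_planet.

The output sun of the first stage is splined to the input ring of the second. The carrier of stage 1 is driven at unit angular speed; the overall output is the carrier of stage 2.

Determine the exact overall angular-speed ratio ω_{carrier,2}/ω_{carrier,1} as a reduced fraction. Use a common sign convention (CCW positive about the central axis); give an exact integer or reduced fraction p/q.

Stage 1: N_ring = 12 + 2·11 = 34
Stage 1: 12(ω_s−ω_c) = −34(ω_r−ω_c),  ω_r=0, ω_c=1
Stage 1: ω_s = 1 − (34/12)(0−1) = 23/6
  ⇒ ω_s¹/ω_c¹ = 23/6
Stage 2: N_ring = 17 + 2·24 = 65
Stage 2: 17(ω_s−ω_c) = −65(ω_r−ω_c),  ω_s=0, ω_r=1
Stage 2: 17(0−ω_c) = −65(1−ω_c)  ⇒  82ω_c = 65  ⇒  ω_c = 65/82
  ⇒ ω_c²/ω_r² = 65/82
Coupling ω_r² = ω_s¹ ⇒ overall = 23/6 × 65/82 = 1495/492

1495/492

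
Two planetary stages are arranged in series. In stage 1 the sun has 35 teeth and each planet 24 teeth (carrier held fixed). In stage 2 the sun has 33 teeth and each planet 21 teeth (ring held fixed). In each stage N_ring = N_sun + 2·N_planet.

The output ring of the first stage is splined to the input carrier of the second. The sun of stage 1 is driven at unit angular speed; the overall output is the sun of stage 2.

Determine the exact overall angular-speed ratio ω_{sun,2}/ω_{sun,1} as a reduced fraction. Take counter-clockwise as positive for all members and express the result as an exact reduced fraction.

-1260/913

Stage 1: N_ring = 35 + 2·24 = 83
Stage 1: 35(ω_s−ω_c) = −83(ω_r−ω_c),  ω_c=0, ω_s=1
Stage 1: ω_r = 0 − (35/83)(1−0) = -35/83
  ⇒ ω_r¹/ω_s¹ = -35/83
Stage 2: N_ring = 33 + 2·21 = 75
Stage 2: 33(ω_s−ω_c) = −75(ω_r−ω_c),  ω_r=0, ω_c=1
Stage 2: ω_s = 1 − (75/33)(0−1) = 36/11
  ⇒ ω_s²/ω_c² = 36/11
Coupling ω_c² = ω_r¹ ⇒ overall = -35/83 × 36/11 = -1260/913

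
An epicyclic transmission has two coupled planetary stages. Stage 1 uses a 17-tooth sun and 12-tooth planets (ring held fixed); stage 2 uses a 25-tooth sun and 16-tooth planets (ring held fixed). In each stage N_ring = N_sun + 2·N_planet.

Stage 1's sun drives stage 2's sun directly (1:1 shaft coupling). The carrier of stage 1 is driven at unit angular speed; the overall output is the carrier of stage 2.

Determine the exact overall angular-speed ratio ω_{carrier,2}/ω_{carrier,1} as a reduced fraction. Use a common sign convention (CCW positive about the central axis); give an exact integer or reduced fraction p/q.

Stage 1: N_ring = 17 + 2·12 = 41
Stage 1: 17(ω_s−ω_c) = −41(ω_r−ω_c),  ω_r=0, ω_c=1
Stage 1: ω_s = 1 − (41/17)(0−1) = 58/17
  ⇒ ω_s¹/ω_c¹ = 58/17
Stage 2: N_ring = 25 + 2·16 = 57
Stage 2: 25(ω_s−ω_c) = −57(ω_r−ω_c),  ω_r=0, ω_s=1
Stage 2: 25(1−ω_c) = −57(0−ω_c)  ⇒  82ω_c = 25  ⇒  ω_c = 25/82
  ⇒ ω_c²/ω_s² = 25/82
Coupling ω_s² = ω_s¹ ⇒ overall = 58/17 × 25/82 = 725/697

725/697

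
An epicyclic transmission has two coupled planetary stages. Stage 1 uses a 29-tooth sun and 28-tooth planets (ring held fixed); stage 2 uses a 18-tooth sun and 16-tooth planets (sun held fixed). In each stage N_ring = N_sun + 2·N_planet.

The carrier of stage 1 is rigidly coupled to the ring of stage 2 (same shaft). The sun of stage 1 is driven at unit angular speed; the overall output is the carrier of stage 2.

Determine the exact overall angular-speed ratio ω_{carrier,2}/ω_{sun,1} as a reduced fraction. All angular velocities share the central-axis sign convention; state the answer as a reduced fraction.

Stage 1: N_ring = 29 + 2·28 = 85
Stage 1: 29(ω_s−ω_c) = −85(ω_r−ω_c),  ω_r=0, ω_s=1
Stage 1: 29(1−ω_c) = −85(0−ω_c)  ⇒  114ω_c = 29  ⇒  ω_c = 29/114
  ⇒ ω_c¹/ω_s¹ = 29/114
Stage 2: N_ring = 18 + 2·16 = 50
Stage 2: 18(ω_s−ω_c) = −50(ω_r−ω_c),  ω_s=0, ω_r=1
Stage 2: 18(0−ω_c) = −50(1−ω_c)  ⇒  68ω_c = 50  ⇒  ω_c = 25/34
  ⇒ ω_c²/ω_r² = 25/34
Coupling ω_r² = ω_c¹ ⇒ overall = 29/114 × 25/34 = 725/3876

725/3876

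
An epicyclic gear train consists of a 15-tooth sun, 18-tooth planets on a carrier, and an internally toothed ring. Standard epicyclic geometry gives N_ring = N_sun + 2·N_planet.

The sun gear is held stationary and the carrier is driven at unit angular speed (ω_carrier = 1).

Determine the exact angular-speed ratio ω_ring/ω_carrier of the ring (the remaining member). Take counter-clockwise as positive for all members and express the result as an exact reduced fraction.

N_ring = 15 + 2·18 = 51
15(ω_s−ω_c) = −51(ω_r−ω_c),  ω_s=0, ω_c=1
ω_r = 1 − (15/51)(0−1) = 22/17
ω_r/ω_c = 22/17

22/17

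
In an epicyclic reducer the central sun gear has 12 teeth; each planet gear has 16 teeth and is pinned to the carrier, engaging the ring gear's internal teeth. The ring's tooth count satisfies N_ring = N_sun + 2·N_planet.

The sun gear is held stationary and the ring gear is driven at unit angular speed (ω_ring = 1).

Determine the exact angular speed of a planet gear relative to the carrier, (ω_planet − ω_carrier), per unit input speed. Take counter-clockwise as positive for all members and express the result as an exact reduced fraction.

33/56

N_ring = 12 + 2·16 = 44
12(ω_s−ω_c) = −44(ω_r−ω_c),  ω_s=0, ω_r=1
12(0−ω_c) = −44(1−ω_c)  ⇒  56ω_c = 44  ⇒  ω_c = 11/14
sun–planet: 12·(0−11/14) = −16·(ω_p−ω_c)  ⇒  ω_p−ω_c = −(12/16)·(-11/14) = 33/56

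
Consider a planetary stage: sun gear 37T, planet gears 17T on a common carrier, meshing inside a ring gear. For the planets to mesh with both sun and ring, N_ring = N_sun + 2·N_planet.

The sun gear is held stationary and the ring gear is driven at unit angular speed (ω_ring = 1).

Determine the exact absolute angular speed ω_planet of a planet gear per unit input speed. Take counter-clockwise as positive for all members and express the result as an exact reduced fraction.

71/34

N_ring = 37 + 2·17 = 71
37(ω_s−ω_c) = −71(ω_r−ω_c),  ω_s=0, ω_r=1
37(0−ω_c) = −71(1−ω_c)  ⇒  108ω_c = 71  ⇒  ω_c = 71/108
sun–planet: 37·(0−71/108) = −17·(ω_p−ω_c)  ⇒  ω_p−ω_c = −(37/17)·(-71/108) = 2627/1836
ω_p = 71/108 + 2627/1836 = 71/34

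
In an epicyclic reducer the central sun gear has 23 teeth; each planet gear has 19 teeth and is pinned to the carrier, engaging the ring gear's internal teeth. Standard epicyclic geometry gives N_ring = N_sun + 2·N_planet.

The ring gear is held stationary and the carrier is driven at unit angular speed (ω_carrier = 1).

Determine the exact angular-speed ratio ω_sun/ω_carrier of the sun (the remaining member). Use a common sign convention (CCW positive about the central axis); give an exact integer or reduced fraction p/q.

84/23

N_ring = 23 + 2·19 = 61
23(ω_s−ω_c) = −61(ω_r−ω_c),  ω_r=0, ω_c=1
ω_s = 1 − (61/23)(0−1) = 84/23
ω_s/ω_c = 84/23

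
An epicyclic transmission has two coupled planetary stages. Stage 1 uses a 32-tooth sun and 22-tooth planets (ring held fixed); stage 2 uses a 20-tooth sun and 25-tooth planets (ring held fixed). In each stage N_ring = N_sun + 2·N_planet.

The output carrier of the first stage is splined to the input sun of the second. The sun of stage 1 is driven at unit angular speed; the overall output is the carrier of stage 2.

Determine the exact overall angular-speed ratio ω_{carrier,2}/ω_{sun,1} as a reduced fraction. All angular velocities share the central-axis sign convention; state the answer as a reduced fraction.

16/243

Stage 1: N_ring = 32 + 2·22 = 76
Stage 1: 32(ω_s−ω_c) = −76(ω_r−ω_c),  ω_r=0, ω_s=1
Stage 1: 32(1−ω_c) = −76(0−ω_c)  ⇒  108ω_c = 32  ⇒  ω_c = 8/27
  ⇒ ω_c¹/ω_s¹ = 8/27
Stage 2: N_ring = 20 + 2·25 = 70
Stage 2: 20(ω_s−ω_c) = −70(ω_r−ω_c),  ω_r=0, ω_s=1
Stage 2: 20(1−ω_c) = −70(0−ω_c)  ⇒  90ω_c = 20  ⇒  ω_c = 2/9
  ⇒ ω_c²/ω_s² = 2/9
Coupling ω_s² = ω_c¹ ⇒ overall = 8/27 × 2/9 = 16/243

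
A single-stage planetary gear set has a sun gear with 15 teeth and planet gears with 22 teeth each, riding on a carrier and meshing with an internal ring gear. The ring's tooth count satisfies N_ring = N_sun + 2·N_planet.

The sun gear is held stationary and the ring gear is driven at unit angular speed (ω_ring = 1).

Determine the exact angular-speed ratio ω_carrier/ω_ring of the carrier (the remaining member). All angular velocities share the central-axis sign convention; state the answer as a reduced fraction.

N_ring = 15 + 2·22 = 59
15(ω_s−ω_c) = −59(ω_r−ω_c),  ω_s=0, ω_r=1
15(0−ω_c) = −59(1−ω_c)  ⇒  74ω_c = 59  ⇒  ω_c = 59/74
ω_c/ω_r = 59/74

59/74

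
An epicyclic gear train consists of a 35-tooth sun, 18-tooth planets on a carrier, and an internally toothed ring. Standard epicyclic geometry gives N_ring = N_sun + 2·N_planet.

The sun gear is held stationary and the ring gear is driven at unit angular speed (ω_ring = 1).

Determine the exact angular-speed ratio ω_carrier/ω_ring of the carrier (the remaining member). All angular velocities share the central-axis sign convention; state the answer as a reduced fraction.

N_ring = 35 + 2·18 = 71
35(ω_s−ω_c) = −71(ω_r−ω_c),  ω_s=0, ω_r=1
35(0−ω_c) = −71(1−ω_c)  ⇒  106ω_c = 71  ⇒  ω_c = 71/106
ω_c/ω_r = 71/106

71/106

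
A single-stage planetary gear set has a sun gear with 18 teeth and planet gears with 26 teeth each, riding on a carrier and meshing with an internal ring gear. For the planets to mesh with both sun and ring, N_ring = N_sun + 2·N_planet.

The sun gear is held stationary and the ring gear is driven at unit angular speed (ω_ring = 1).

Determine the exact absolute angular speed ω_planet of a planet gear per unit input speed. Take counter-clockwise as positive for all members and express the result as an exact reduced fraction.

N_ring = 18 + 2·26 = 70
18(ω_s−ω_c) = −70(ω_r−ω_c),  ω_s=0, ω_r=1
18(0−ω_c) = −70(1−ω_c)  ⇒  88ω_c = 70  ⇒  ω_c = 35/44
sun–planet: 18·(0−35/44) = −26·(ω_p−ω_c)  ⇒  ω_p−ω_c = −(18/26)·(-35/44) = 315/572
ω_p = 35/44 + 315/572 = 35/26

35/26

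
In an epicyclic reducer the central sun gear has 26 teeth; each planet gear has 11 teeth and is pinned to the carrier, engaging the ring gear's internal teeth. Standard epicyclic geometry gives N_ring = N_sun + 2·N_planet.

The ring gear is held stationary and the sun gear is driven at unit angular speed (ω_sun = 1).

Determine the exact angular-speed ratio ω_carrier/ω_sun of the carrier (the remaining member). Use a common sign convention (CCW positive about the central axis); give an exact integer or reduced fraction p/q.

13/37

N_ring = 26 + 2·11 = 48
26(ω_s−ω_c) = −48(ω_r−ω_c),  ω_r=0, ω_s=1
26(1−ω_c) = −48(0−ω_c)  ⇒  74ω_c = 26  ⇒  ω_c = 13/37
ω_c/ω_s = 13/37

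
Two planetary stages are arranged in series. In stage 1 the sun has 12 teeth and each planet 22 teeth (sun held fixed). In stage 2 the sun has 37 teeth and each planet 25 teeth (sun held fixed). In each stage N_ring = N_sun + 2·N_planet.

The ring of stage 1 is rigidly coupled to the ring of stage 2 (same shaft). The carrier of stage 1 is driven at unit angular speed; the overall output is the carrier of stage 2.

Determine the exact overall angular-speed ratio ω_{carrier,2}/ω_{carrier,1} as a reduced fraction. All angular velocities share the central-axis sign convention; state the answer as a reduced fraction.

Stage 1: N_ring = 12 + 2·22 = 56
Stage 1: 12(ω_s−ω_c) = −56(ω_r−ω_c),  ω_s=0, ω_c=1
Stage 1: ω_r = 1 − (12/56)(0−1) = 17/14
  ⇒ ω_r¹/ω_c¹ = 17/14
Stage 2: N_ring = 37 + 2·25 = 87
Stage 2: 37(ω_s−ω_c) = −87(ω_r−ω_c),  ω_s=0, ω_r=1
Stage 2: 37(0−ω_c) = −87(1−ω_c)  ⇒  124ω_c = 87  ⇒  ω_c = 87/124
  ⇒ ω_c²/ω_r² = 87/124
Coupling ω_r² = ω_r¹ ⇒ overall = 17/14 × 87/124 = 1479/1736

1479/1736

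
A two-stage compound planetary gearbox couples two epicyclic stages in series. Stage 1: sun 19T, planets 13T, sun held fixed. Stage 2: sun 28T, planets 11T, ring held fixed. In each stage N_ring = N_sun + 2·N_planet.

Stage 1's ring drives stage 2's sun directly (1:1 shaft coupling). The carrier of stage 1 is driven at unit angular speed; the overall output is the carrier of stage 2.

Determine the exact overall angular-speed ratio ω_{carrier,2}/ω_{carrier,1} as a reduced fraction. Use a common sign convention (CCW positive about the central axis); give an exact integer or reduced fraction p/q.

896/1755

Stage 1: N_ring = 19 + 2·13 = 45
Stage 1: 19(ω_s−ω_c) = −45(ω_r−ω_c),  ω_s=0, ω_c=1
Stage 1: ω_r = 1 − (19/45)(0−1) = 64/45
  ⇒ ω_r¹/ω_c¹ = 64/45
Stage 2: N_ring = 28 + 2·11 = 50
Stage 2: 28(ω_s−ω_c) = −50(ω_r−ω_c),  ω_r=0, ω_s=1
Stage 2: 28(1−ω_c) = −50(0−ω_c)  ⇒  78ω_c = 28  ⇒  ω_c = 14/39
  ⇒ ω_c²/ω_s² = 14/39
Coupling ω_s² = ω_r¹ ⇒ overall = 64/45 × 14/39 = 896/1755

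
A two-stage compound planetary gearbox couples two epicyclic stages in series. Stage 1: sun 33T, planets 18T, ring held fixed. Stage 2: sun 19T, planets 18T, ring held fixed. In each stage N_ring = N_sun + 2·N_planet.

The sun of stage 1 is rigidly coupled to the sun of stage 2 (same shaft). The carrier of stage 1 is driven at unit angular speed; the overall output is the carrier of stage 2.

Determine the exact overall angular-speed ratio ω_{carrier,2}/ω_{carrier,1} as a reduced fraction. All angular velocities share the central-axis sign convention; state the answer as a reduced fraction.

Stage 1: N_ring = 33 + 2·18 = 69
Stage 1: 33(ω_s−ω_c) = −69(ω_r−ω_c),  ω_r=0, ω_c=1
Stage 1: ω_s = 1 − (69/33)(0−1) = 34/11
  ⇒ ω_s¹/ω_c¹ = 34/11
Stage 2: N_ring = 19 + 2·18 = 55
Stage 2: 19(ω_s−ω_c) = −55(ω_r−ω_c),  ω_r=0, ω_s=1
Stage 2: 19(1−ω_c) = −55(0−ω_c)  ⇒  74ω_c = 19  ⇒  ω_c = 19/74
  ⇒ ω_c²/ω_s² = 19/74
Coupling ω_s² = ω_s¹ ⇒ overall = 34/11 × 19/74 = 323/407

323/407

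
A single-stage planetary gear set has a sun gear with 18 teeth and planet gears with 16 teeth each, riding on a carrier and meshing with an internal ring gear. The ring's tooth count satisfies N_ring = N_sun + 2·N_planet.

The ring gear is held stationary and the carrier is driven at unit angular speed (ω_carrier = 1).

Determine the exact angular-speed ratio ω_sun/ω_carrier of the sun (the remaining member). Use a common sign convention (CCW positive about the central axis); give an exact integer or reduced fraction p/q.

N_ring = 18 + 2·16 = 50
18(ω_s−ω_c) = −50(ω_r−ω_c),  ω_r=0, ω_c=1
ω_s = 1 − (50/18)(0−1) = 34/9
ω_s/ω_c = 34/9

34/9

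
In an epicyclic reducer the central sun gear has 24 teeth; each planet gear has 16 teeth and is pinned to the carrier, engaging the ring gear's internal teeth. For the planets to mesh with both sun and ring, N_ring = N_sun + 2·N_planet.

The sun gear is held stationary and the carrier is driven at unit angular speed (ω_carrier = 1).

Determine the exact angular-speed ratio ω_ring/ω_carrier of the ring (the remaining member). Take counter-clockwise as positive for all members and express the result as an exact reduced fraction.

10/7

N_ring = 24 + 2·16 = 56
24(ω_s−ω_c) = −56(ω_r−ω_c),  ω_s=0, ω_c=1
ω_r = 1 − (24/56)(0−1) = 10/7
ω_r/ω_c = 10/7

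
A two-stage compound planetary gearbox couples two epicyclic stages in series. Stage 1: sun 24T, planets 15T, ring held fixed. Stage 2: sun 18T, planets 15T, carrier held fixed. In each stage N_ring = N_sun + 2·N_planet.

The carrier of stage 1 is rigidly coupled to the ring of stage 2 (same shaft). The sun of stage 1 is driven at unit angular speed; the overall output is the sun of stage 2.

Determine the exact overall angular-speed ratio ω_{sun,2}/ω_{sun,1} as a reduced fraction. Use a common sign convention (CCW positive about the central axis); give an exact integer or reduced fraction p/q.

-32/39

Stage 1: N_ring = 24 + 2·15 = 54
Stage 1: 24(ω_s−ω_c) = −54(ω_r−ω_c),  ω_r=0, ω_s=1
Stage 1: 24(1−ω_c) = −54(0−ω_c)  ⇒  78ω_c = 24  ⇒  ω_c = 4/13
  ⇒ ω_c¹/ω_s¹ = 4/13
Stage 2: N_ring = 18 + 2·15 = 48
Stage 2: 18(ω_s−ω_c) = −48(ω_r−ω_c),  ω_c=0, ω_r=1
Stage 2: ω_s = 0 − (48/18)(1−0) = -8/3
  ⇒ ω_s²/ω_r² = -8/3
Coupling ω_r² = ω_c¹ ⇒ overall = 4/13 × -8/3 = -32/39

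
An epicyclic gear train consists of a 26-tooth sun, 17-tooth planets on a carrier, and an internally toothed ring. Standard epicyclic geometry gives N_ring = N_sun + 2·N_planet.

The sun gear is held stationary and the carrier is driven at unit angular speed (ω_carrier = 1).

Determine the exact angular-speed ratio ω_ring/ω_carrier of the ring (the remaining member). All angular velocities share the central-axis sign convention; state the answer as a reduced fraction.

43/30

N_ring = 26 + 2·17 = 60
26(ω_s−ω_c) = −60(ω_r−ω_c),  ω_s=0, ω_c=1
ω_r = 1 − (26/60)(0−1) = 43/30
ω_r/ω_c = 43/30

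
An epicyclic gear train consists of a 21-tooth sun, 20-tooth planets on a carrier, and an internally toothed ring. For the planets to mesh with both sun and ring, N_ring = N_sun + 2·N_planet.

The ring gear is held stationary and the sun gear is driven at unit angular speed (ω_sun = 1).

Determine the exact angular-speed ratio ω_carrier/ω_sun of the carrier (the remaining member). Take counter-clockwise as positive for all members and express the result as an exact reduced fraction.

21/82

N_ring = 21 + 2·20 = 61
21(ω_s−ω_c) = −61(ω_r−ω_c),  ω_r=0, ω_s=1
21(1−ω_c) = −61(0−ω_c)  ⇒  82ω_c = 21  ⇒  ω_c = 21/82
ω_c/ω_s = 21/82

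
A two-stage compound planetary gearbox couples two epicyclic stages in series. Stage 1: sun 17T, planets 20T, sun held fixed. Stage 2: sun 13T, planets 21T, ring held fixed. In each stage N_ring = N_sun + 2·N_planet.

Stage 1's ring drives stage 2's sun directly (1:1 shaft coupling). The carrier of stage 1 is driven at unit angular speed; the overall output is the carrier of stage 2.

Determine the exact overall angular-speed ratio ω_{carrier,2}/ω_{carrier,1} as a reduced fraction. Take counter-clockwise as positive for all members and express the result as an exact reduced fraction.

Stage 1: N_ring = 17 + 2·20 = 57
Stage 1: 17(ω_s−ω_c) = −57(ω_r−ω_c),  ω_s=0, ω_c=1
Stage 1: ω_r = 1 − (17/57)(0−1) = 74/57
  ⇒ ω_r¹/ω_c¹ = 74/57
Stage 2: N_ring = 13 + 2·21 = 55
Stage 2: 13(ω_s−ω_c) = −55(ω_r−ω_c),  ω_r=0, ω_s=1
Stage 2: 13(1−ω_c) = −55(0−ω_c)  ⇒  68ω_c = 13  ⇒  ω_c = 13/68
  ⇒ ω_c²/ω_s² = 13/68
Coupling ω_s² = ω_r¹ ⇒ overall = 74/57 × 13/68 = 481/1938

481/1938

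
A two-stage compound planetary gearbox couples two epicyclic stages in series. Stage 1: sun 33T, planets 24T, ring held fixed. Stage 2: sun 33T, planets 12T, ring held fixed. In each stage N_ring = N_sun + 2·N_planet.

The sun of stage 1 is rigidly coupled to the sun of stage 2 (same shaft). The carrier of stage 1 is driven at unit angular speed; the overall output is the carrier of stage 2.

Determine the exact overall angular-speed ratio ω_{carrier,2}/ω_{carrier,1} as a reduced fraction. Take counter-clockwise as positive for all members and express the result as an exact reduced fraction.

19/15

Stage 1: N_ring = 33 + 2·24 = 81
Stage 1: 33(ω_s−ω_c) = −81(ω_r−ω_c),  ω_r=0, ω_c=1
Stage 1: ω_s = 1 − (81/33)(0−1) = 38/11
  ⇒ ω_s¹/ω_c¹ = 38/11
Stage 2: N_ring = 33 + 2·12 = 57
Stage 2: 33(ω_s−ω_c) = −57(ω_r−ω_c),  ω_r=0, ω_s=1
Stage 2: 33(1−ω_c) = −57(0−ω_c)  ⇒  90ω_c = 33  ⇒  ω_c = 11/30
  ⇒ ω_c²/ω_s² = 11/30
Coupling ω_s² = ω_s¹ ⇒ overall = 38/11 × 11/30 = 19/15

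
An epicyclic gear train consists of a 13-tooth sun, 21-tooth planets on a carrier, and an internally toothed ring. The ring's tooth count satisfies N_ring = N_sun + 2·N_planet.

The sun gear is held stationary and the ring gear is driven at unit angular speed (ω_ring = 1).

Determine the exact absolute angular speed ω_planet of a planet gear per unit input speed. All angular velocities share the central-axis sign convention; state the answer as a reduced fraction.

N_ring = 13 + 2·21 = 55
13(ω_s−ω_c) = −55(ω_r−ω_c),  ω_s=0, ω_r=1
13(0−ω_c) = −55(1−ω_c)  ⇒  68ω_c = 55  ⇒  ω_c = 55/68
sun–planet: 13·(0−55/68) = −21·(ω_p−ω_c)  ⇒  ω_p−ω_c = −(13/21)·(-55/68) = 715/1428
ω_p = 55/68 + 715/1428 = 55/42

55/42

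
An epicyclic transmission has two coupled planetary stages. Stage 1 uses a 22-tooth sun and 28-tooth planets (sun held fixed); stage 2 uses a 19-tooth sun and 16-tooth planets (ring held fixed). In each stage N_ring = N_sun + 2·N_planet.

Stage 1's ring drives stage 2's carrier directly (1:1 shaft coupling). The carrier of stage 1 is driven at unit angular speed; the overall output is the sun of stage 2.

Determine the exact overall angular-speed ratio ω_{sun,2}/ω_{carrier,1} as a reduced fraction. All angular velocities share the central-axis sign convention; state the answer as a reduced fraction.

3500/741

Stage 1: N_ring = 22 + 2·28 = 78
Stage 1: 22(ω_s−ω_c) = −78(ω_r−ω_c),  ω_s=0, ω_c=1
Stage 1: ω_r = 1 − (22/78)(0−1) = 50/39
  ⇒ ω_r¹/ω_c¹ = 50/39
Stage 2: N_ring = 19 + 2·16 = 51
Stage 2: 19(ω_s−ω_c) = −51(ω_r−ω_c),  ω_r=0, ω_c=1
Stage 2: ω_s = 1 − (51/19)(0−1) = 70/19
  ⇒ ω_s²/ω_c² = 70/19
Coupling ω_c² = ω_r¹ ⇒ overall = 50/39 × 70/19 = 3500/741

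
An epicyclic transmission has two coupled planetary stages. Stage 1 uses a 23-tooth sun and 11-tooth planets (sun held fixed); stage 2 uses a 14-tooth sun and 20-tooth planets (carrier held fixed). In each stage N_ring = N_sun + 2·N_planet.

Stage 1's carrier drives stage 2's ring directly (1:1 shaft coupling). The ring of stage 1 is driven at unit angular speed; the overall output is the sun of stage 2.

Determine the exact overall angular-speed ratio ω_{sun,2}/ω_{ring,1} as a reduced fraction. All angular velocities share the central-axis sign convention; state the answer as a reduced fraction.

-1215/476

Stage 1: N_ring = 23 + 2·11 = 45
Stage 1: 23(ω_s−ω_c) = −45(ω_r−ω_c),  ω_s=0, ω_r=1
Stage 1: 23(0−ω_c) = −45(1−ω_c)  ⇒  68ω_c = 45  ⇒  ω_c = 45/68
  ⇒ ω_c¹/ω_r¹ = 45/68
Stage 2: N_ring = 14 + 2·20 = 54
Stage 2: 14(ω_s−ω_c) = −54(ω_r−ω_c),  ω_c=0, ω_r=1
Stage 2: ω_s = 0 − (54/14)(1−0) = -27/7
  ⇒ ω_s²/ω_r² = -27/7
Coupling ω_r² = ω_c¹ ⇒ overall = 45/68 × -27/7 = -1215/476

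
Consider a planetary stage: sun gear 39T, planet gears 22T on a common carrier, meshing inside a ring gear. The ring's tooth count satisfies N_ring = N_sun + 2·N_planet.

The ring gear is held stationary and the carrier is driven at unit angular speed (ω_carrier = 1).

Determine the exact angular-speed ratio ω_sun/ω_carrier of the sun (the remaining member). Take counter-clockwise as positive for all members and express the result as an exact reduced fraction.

N_ring = 39 + 2·22 = 83
39(ω_s−ω_c) = −83(ω_r−ω_c),  ω_r=0, ω_c=1
ω_s = 1 − (83/39)(0−1) = 122/39
ω_s/ω_c = 122/39

122/39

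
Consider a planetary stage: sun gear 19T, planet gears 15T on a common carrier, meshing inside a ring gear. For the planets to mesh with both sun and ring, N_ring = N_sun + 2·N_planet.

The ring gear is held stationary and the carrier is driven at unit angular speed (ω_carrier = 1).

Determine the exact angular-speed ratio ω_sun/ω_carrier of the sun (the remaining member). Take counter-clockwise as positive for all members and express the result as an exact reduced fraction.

N_ring = 19 + 2·15 = 49
19(ω_s−ω_c) = −49(ω_r−ω_c),  ω_r=0, ω_c=1
ω_s = 1 − (49/19)(0−1) = 68/19
ω_s/ω_c = 68/19

68/19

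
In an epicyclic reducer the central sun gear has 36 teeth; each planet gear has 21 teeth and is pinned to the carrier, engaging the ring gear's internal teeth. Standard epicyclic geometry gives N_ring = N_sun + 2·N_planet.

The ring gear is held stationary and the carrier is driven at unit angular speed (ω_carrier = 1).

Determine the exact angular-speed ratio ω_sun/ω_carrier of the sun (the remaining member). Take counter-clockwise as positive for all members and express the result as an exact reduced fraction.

N_ring = 36 + 2·21 = 78
36(ω_s−ω_c) = −78(ω_r−ω_c),  ω_r=0, ω_c=1
ω_s = 1 − (78/36)(0−1) = 19/6
ω_s/ω_c = 19/6

19/6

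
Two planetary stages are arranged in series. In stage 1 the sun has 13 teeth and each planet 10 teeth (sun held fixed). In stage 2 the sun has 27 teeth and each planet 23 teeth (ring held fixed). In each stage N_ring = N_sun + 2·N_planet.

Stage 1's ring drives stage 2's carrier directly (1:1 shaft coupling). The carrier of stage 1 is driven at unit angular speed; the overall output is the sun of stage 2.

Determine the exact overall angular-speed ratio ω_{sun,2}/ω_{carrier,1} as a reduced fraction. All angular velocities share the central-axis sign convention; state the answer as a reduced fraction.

Stage 1: N_ring = 13 + 2·10 = 33
Stage 1: 13(ω_s−ω_c) = −33(ω_r−ω_c),  ω_s=0, ω_c=1
Stage 1: ω_r = 1 − (13/33)(0−1) = 46/33
  ⇒ ω_r¹/ω_c¹ = 46/33
Stage 2: N_ring = 27 + 2·23 = 73
Stage 2: 27(ω_s−ω_c) = −73(ω_r−ω_c),  ω_r=0, ω_c=1
Stage 2: ω_s = 1 − (73/27)(0−1) = 100/27
  ⇒ ω_s²/ω_c² = 100/27
Coupling ω_c² = ω_r¹ ⇒ overall = 46/33 × 100/27 = 4600/891

4600/891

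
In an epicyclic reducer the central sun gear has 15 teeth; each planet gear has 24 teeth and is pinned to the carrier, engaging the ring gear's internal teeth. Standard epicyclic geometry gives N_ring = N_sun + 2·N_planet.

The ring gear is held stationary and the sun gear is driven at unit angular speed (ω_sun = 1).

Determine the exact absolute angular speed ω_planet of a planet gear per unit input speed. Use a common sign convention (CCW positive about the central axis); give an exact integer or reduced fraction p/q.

-5/16

N_ring = 15 + 2·24 = 63
15(ω_s−ω_c) = −63(ω_r−ω_c),  ω_r=0, ω_s=1
15(1−ω_c) = −63(0−ω_c)  ⇒  78ω_c = 15  ⇒  ω_c = 5/26
sun–planet: 15·(1−5/26) = −24·(ω_p−ω_c)  ⇒  ω_p−ω_c = −(15/24)·(21/26) = -105/208
ω_p = 5/26 − 105/208 = -5/16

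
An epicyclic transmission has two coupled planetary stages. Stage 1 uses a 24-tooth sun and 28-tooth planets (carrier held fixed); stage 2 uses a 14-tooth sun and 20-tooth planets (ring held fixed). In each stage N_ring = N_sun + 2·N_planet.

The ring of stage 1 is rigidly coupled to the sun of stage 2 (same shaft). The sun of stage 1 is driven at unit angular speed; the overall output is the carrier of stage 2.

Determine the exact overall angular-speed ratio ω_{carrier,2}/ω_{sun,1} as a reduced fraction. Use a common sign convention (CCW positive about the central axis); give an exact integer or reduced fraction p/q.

Stage 1: N_ring = 24 + 2·28 = 80
Stage 1: 24(ω_s−ω_c) = −80(ω_r−ω_c),  ω_c=0, ω_s=1
Stage 1: ω_r = 0 − (24/80)(1−0) = -3/10
  ⇒ ω_r¹/ω_s¹ = -3/10
Stage 2: N_ring = 14 + 2·20 = 54
Stage 2: 14(ω_s−ω_c) = −54(ω_r−ω_c),  ω_r=0, ω_s=1
Stage 2: 14(1−ω_c) = −54(0−ω_c)  ⇒  68ω_c = 14  ⇒  ω_c = 7/34
  ⇒ ω_c²/ω_s² = 7/34
Coupling ω_s² = ω_r¹ ⇒ overall = -3/10 × 7/34 = -21/340

-21/340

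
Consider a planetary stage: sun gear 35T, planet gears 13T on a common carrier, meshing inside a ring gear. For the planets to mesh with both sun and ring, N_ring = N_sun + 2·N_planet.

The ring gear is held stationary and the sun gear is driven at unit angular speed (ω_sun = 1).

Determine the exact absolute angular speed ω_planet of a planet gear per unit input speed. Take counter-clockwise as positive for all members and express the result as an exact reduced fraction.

N_ring = 35 + 2·13 = 61
35(ω_s−ω_c) = −61(ω_r−ω_c),  ω_r=0, ω_s=1
35(1−ω_c) = −61(0−ω_c)  ⇒  96ω_c = 35  ⇒  ω_c = 35/96
sun–planet: 35·(1−35/96) = −13·(ω_p−ω_c)  ⇒  ω_p−ω_c = −(35/13)·(61/96) = -2135/1248
ω_p = 35/96 − 2135/1248 = -35/26

-35/26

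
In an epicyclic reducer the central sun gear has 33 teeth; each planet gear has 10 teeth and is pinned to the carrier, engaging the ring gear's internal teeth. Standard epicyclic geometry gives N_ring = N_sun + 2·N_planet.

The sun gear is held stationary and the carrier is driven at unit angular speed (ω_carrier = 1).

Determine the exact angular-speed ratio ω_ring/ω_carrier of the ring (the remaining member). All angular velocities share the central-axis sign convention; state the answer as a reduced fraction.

86/53

N_ring = 33 + 2·10 = 53
33(ω_s−ω_c) = −53(ω_r−ω_c),  ω_s=0, ω_c=1
ω_r = 1 − (33/53)(0−1) = 86/53
ω_r/ω_c = 86/53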